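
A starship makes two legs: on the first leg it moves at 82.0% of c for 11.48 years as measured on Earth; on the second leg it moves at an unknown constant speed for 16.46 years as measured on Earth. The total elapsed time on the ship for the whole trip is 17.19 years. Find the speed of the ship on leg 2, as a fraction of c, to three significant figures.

Leg 1: β = 0.820; γ = 1/√(1 − 0.820²) = 1/√0.3276 = 1.747; τ_1 = 11.48/1.747 = 6.571 years.
Leg 2: speed unknown; τ_2 = 16.46/γ_2.
Total proper time: 6.571 + τ_2 = 17.19, so τ_2 = 17.19 − 6.571 = 10.62 years.
γ_2 = 16.46/10.62 = 1.550; β = √(1 − 1/γ²) = √0.5838.

β = 0.764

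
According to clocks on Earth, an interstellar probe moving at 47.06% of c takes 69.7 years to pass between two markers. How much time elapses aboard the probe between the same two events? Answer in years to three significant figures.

τ = 61.5 years

β = 0.4706; γ = 1/√(1 − 0.4706²) = 1/√0.7785 = 1.133
The interval measured on Earth is the dilated one; the clock aboard the probe measures the proper time τ = Δt/γ = 69.7/1.133 years.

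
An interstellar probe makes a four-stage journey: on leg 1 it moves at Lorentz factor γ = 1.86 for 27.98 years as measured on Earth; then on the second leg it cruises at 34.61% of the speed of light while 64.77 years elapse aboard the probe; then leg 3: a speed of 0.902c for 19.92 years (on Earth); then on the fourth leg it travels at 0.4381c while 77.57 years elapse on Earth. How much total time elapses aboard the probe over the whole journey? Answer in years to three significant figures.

Leg 1: γ = 1.86; τ_1 = 27.98/1.860 = 15.04 years.
Leg 2: 64.77 years is already measured aboard the probe.
Leg 3: γ = 1/√(1 − 0.902²) = 1/√0.1864 = 2.316; τ_3 = 19.92/2.316 = 8.600 years.
Leg 4: γ = 1/√(1 − 0.4381²) = 1/√0.8081 = 1.112; τ_4 = 77.57/1.112 = 69.73 years.
Total: 15.04 + 64.77 + 8.600 + 69.73 years.

τ = 158 years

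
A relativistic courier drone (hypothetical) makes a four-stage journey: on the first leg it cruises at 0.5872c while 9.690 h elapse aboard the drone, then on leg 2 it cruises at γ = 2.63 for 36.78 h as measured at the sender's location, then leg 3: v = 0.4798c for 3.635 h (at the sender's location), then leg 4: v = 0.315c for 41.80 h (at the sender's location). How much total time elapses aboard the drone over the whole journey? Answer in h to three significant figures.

Leg 1: 9.690 h is already measured aboard the drone.
Leg 2: γ = 2.63; τ_2 = 36.78/2.630 = 13.98 h.
Leg 3: γ = 1/√(1 − 0.4798²) = 1/√0.7698 = 1.140; τ_3 = 3.635/1.140 = 3.189 h.
Leg 4: γ = 1/√(1 − 0.315²) = 1/√0.9008 = 1.054; τ_4 = 41.80/1.054 = 39.67 h.
Total: 9.690 + 13.98 + 3.189 + 39.67 h.

τ = 66.5 h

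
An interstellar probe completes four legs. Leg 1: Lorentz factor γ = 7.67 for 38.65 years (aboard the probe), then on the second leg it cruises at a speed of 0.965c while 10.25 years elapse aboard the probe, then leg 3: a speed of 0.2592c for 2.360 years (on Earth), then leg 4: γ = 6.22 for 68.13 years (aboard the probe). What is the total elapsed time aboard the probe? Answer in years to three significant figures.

Leg 1: 38.65 years is already measured aboard the probe.
Leg 2: 10.25 years is already measured aboard the probe.
Leg 3: γ = 1/√(1 − 0.2592²) = 1/√0.9328 = 1.035; τ_3 = 2.360/1.035 = 2.279 years.
Leg 4: 68.13 years is already measured aboard the probe.
Total: 38.65 + 10.25 + 2.279 + 68.13 years.

τ = 119 years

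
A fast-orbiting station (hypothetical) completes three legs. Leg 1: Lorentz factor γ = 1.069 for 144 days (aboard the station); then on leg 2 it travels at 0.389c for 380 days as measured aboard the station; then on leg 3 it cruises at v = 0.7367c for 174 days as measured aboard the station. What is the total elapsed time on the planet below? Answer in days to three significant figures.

Δt = 824 days

Leg 1: γ = 1.069; Δt_1 = 1.069 × 144 = 153.9 days.
Leg 2: γ = 1/√(1 − 0.389²) = 1/√0.8487 = 1.085; Δt_2 = 1.085 × 380 = 412.5 days.
Leg 3: γ = 1/√(1 − 0.7367²) = 1/√0.4573 = 1.479; Δt_3 = 1.479 × 174 = 257.3 days.
Total: 153.9 + 412.5 + 257.3 days.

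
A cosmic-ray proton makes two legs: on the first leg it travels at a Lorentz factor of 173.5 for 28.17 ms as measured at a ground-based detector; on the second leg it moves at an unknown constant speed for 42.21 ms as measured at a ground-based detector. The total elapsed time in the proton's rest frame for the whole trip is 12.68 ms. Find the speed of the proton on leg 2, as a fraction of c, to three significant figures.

β = 0.955

Leg 1: γ = 173.5; τ_1 = 28.17/173.5 = 0.1624 ms.
Leg 2: speed unknown; τ_2 = 42.21/γ_2.
Total proper time: 0.1624 + τ_2 = 12.68, so τ_2 = 12.68 − 0.1624 = 12.52 ms.
γ_2 = 42.21/12.52 = 3.372; β = √(1 − 1/γ²) = √0.9121.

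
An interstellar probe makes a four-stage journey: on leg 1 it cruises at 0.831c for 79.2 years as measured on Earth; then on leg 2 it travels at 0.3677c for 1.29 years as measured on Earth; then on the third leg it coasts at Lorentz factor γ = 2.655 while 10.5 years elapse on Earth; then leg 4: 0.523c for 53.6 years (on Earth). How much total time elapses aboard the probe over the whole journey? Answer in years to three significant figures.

Leg 1: γ = 1/√(1 − 0.831²) = 1/√0.3094 = 1.798; τ_1 = 79.2/1.798 = 44.06 years.
Leg 2: γ = 1/√(1 − 0.3677²) = 1/√0.8648 = 1.075; τ_2 = 1.29/1.075 = 1.200 years.
Leg 3: γ = 2.655; τ_3 = 10.5/2.655 = 3.955 years.
Leg 4: γ = 1/√(1 − 0.523²) = 1/√0.7265 = 1.173; τ_4 = 53.6/1.173 = 45.69 years.
Total: 44.06 + 1.200 + 3.955 + 45.69 years.

τ = 94.9 years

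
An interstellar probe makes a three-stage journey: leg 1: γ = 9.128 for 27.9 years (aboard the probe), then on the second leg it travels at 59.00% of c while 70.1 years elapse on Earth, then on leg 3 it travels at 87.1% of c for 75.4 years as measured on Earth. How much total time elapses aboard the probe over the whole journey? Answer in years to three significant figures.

Leg 1: 27.9 years is already measured aboard the probe.
Leg 2: β = 0.5900; γ = 1/√(1 − 0.5900²) = 1/√0.6519 = 1.239; τ_2 = 70.1/1.239 = 56.60 years.
Leg 3: β = 0.871; γ = 1/√(1 − 0.871²) = 1/√0.2414 = 2.035; τ_3 = 75.4/2.035 = 37.04 years.
Total: 27.90 + 56.60 + 37.04 years.

τ = 122 years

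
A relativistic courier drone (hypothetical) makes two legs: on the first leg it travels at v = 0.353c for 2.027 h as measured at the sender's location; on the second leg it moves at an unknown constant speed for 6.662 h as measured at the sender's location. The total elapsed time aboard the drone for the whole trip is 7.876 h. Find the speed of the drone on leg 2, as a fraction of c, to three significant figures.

β = 0.441

Leg 1: γ = 1/√(1 − 0.353²) = 1/√0.8754 = 1.069; τ_1 = 2.027/1.069 = 1.897 h.
Leg 2: speed unknown; τ_2 = 6.662/γ_2.
Total proper time: 1.897 + τ_2 = 7.876, so τ_2 = 7.876 − 1.897 = 5.979 h.
γ_2 = 6.662/5.979 = 1.114; β = √(1 − 1/γ²) = √0.1944.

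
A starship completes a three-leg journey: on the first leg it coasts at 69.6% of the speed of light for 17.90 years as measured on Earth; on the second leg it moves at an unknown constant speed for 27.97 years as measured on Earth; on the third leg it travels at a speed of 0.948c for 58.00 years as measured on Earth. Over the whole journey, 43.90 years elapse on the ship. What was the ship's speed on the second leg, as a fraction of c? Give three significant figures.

β = 0.893

Leg 1: β = 0.696; γ = 1/√(1 − 0.696²) = 1/√0.5156 = 1.393; τ_1 = 17.90/1.393 = 12.85 years.
Leg 2: speed unknown; τ_2 = 27.97/γ_2.
Leg 3: γ = 1/√(1 − 0.948²) = 1/√0.1013 = 3.142; τ_3 = 58.00/3.142 = 18.46 years.
Total proper time: 12.85 + τ_2 + 18.46 = 43.90, so τ_2 = 43.90 − 31.31 = 12.59 years.
γ_2 = 27.97/12.59 = 2.222; β = √(1 − 1/γ²) = √0.7975.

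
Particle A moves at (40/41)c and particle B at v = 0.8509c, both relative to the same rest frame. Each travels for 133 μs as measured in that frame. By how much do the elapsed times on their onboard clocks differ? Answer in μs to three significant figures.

A: γ = 1/√(1 − (40/41)²) = 41/9 ≈ 4.556; τ_A = 133/4.556 = 29.20 μs.
B: γ = 1/√(1 − 0.8509²) = 1/√0.2760 = 1.904; τ_B = 133/1.904 = 69.87 μs.

|τ_A − τ_B| = 40.7 μs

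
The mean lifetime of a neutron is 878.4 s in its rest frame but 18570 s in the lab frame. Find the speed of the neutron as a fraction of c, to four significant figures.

β = 0.9989

γ = Δt/τ₀ = 18570/878.4 = 21.14
β = √(1 − 1/γ²) = √(1 − 0.002237) = √0.9978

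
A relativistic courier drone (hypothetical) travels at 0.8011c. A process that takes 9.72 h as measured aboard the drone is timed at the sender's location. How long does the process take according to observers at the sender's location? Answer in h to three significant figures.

Δt = 16.2 h

γ = 1/√(1 − 0.8011²) = 1/√0.3582 = 1.671
The interval measured aboard the drone is the proper time (both events occur at the same place in that frame); the lab-frame interval is Δt = γτ = 1.671 × 9.72 h.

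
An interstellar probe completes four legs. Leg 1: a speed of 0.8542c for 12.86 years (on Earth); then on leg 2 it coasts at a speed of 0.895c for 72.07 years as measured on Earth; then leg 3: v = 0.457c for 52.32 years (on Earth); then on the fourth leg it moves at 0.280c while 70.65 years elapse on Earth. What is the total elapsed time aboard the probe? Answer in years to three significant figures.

Leg 1: γ = 1/√(1 − 0.8542²) = 1/√0.2703 = 1.923; τ_1 = 12.86/1.923 = 6.686 years.
Leg 2: γ = 1/√(1 − 0.895²) = 1/√0.1990 = 2.242; τ_2 = 72.07/2.242 = 32.15 years.
Leg 3: γ = 1/√(1 − 0.457²) = 1/√0.7912 = 1.124; τ_3 = 52.32/1.124 = 46.54 years.
Leg 4: γ = 1/√(1 − 0.280²) = 25/24 ≈ 1.042; τ_4 = 70.65/1.042 = 67.82 years.
Total: 6.686 + 32.15 + 46.54 + 67.82 years.

τ = 153 years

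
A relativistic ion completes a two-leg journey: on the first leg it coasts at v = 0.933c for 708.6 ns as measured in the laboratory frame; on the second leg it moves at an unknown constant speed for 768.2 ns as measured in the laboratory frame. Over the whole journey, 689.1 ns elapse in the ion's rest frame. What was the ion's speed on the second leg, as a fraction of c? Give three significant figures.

Leg 1: γ = 1/√(1 − 0.933²) = 1/√0.1295 = 2.779; τ_1 = 708.6/2.779 = 255.0 ns.
Leg 2: speed unknown; τ_2 = 768.2/γ_2.
Total proper time: 255.0 + τ_2 = 689.1, so τ_2 = 689.1 − 255.0 = 434.1 ns.
γ_2 = 768.2/434.1 = 1.770; β = √(1 − 1/γ²) = √0.6807.

β = 0.825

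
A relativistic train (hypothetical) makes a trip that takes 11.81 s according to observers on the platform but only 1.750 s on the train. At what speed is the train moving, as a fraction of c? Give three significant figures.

The proper time is measured on the train (both events occur at the train's location); Δt is measured on the platform. γ = Δt/τ = 11.81/1.750 = 6.749.
β = √(1 − 1/γ²) = √(1 − 0.02196) = √0.9780

v = 0.989c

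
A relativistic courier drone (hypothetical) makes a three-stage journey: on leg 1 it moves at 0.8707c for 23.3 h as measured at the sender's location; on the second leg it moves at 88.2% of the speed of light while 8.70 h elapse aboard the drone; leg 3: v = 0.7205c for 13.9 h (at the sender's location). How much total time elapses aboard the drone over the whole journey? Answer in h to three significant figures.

Leg 1: γ = 1/√(1 − 0.8707²) = 1/√0.2419 = 2.033; τ_1 = 23.3/2.033 = 11.46 h.
Leg 2: 8.70 h is already measured aboard the drone.
Leg 3: γ = 1/√(1 − 0.7205²) = 1/√0.4809 = 1.442; τ_3 = 13.9/1.442 = 9.639 h.
Total: 11.46 + 8.700 + 9.639 h.

τ = 29.8 h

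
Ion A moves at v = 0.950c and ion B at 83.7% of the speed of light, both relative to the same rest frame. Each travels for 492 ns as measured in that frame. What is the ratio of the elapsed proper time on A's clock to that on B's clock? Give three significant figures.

τ_A/τ_B = 0.571

A: γ = 1/√(1 − 0.950²) = 1/√0.09750 = 3.203. B: β = 0.837; γ = 1/√(1 − 0.837²) = 1/√0.2994 = 1.827.
τ_A/τ_B = γ_B/γ_A = 1.827/3.203 = 0.5706, so τ_A/τ_B = 0.5706.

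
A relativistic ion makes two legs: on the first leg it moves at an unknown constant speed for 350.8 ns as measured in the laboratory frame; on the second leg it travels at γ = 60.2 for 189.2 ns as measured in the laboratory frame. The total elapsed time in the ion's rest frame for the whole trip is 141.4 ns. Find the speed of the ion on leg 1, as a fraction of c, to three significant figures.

Leg 1: speed unknown; τ_1 = 350.8/γ_1.
Leg 2: γ = 60.2; τ_2 = 189.2/60.20 = 3.143 ns.
Total proper time: τ_1 + 3.143 = 141.4, so τ_1 = 141.4 − 3.143 = 138.3 ns.
γ_1 = 350.8/138.3 = 2.537; β = √(1 − 1/γ²) = √0.8447.

β = 0.919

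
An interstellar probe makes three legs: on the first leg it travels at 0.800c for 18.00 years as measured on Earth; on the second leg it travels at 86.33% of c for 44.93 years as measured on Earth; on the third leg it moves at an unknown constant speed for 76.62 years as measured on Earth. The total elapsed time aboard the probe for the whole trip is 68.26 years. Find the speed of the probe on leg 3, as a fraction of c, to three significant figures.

β = 0.891

Leg 1: γ = 1/√(1 − 0.800²) = 5/3 ≈ 1.667; τ_1 = 18.00/1.667 = 10.80 years.
Leg 2: β = 0.8633; γ = 1/√(1 − 0.8633²) = 1/√0.2547 = 1.981; τ_2 = 44.93/1.981 = 22.68 years.
Leg 3: speed unknown; τ_3 = 76.62/γ_3.
Total proper time: 10.80 + 22.68 + τ_3 = 68.26, so τ_3 = 68.26 − 33.48 = 34.78 years.
γ_3 = 76.62/34.78 = 2.203; β = √(1 − 1/γ²) = √0.7939.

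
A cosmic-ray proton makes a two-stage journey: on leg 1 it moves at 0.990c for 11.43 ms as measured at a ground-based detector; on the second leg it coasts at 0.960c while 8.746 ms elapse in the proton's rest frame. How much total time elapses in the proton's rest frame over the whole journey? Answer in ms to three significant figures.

Leg 1: γ = 1/√(1 − 0.990²) = 1/√0.01990 = 7.089; τ_1 = 11.43/7.089 = 1.612 ms.
Leg 2: 8.746 ms is already measured in the proton's rest frame.
Total: 1.612 + 8.746 ms.

τ = 10.4 ms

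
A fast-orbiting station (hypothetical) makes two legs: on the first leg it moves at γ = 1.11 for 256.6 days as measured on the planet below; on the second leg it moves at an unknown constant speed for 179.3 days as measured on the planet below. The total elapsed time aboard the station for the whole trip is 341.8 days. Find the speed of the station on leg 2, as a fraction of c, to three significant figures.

Leg 1: γ = 1.11; τ_1 = 256.6/1.110 = 231.2 days.
Leg 2: speed unknown; τ_2 = 179.3/γ_2.
Total proper time: 231.2 + τ_2 = 341.8, so τ_2 = 341.8 − 231.2 = 110.6 days.
γ_2 = 179.3/110.6 = 1.621; β = √(1 − 1/γ²) = √0.6193.

β = 0.787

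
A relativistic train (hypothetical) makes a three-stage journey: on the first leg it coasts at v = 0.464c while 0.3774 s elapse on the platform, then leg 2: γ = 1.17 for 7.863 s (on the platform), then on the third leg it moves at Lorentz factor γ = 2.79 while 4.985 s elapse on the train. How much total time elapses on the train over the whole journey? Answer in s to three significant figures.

Leg 1: γ = 1/√(1 − 0.464²) = 1/√0.7847 = 1.129; τ_1 = 0.3774/1.129 = 0.3343 s.
Leg 2: γ = 1.17; τ_2 = 7.863/1.170 = 6.721 s.
Leg 3: 4.985 s is already measured on the train.
Total: 0.3343 + 6.721 + 4.985 s.

τ = 12.0 s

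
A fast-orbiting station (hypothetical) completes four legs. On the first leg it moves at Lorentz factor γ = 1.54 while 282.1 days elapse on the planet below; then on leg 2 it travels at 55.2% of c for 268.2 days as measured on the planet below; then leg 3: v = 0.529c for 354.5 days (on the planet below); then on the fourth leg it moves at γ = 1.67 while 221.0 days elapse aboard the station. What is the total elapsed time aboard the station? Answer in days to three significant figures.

τ = 929 days

Leg 1: γ = 1.54; τ_1 = 282.1/1.540 = 183.2 days.
Leg 2: β = 0.552; γ = 1/√(1 − 0.552²) = 1/√0.6953 = 1.199; τ_2 = 268.2/1.199 = 223.6 days.
Leg 3: γ = 1/√(1 − 0.529²) = 1/√0.7202 = 1.178; τ_3 = 354.5/1.178 = 300.8 days.
Leg 4: 221.0 days is already measured aboard the station.
Total: 183.2 + 223.6 + 300.8 + 221.0 days.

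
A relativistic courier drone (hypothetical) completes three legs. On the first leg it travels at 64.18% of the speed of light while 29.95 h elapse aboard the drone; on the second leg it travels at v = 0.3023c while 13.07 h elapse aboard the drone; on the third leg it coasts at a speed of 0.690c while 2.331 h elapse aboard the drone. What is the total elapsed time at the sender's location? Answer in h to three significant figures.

Δt = 56.0 h

Leg 1: β = 0.6418; γ = 1/√(1 − 0.6418²) = 1/√0.5881 = 1.304; Δt_1 = 1.304 × 29.95 = 39.05 h.
Leg 2: γ = 1/√(1 − 0.3023²) = 1/√0.9086 = 1.049; Δt_2 = 1.049 × 13.07 = 13.71 h.
Leg 3: γ = 1/√(1 − 0.690²) = 1/√0.5239 = 1.382; Δt_3 = 1.382 × 2.331 = 3.220 h.
Total: 39.05 + 13.71 + 3.220 h.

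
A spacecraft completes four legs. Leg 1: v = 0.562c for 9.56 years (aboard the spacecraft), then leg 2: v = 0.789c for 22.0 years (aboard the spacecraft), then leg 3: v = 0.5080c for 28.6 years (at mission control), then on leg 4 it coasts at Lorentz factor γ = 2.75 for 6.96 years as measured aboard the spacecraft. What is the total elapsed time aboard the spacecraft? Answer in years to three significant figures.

τ = 63.2 years

Leg 1: 9.56 years is already measured aboard the spacecraft.
Leg 2: 22.0 years is already measured aboard the spacecraft.
Leg 3: γ = 1/√(1 − 0.5080²) = 1/√0.7419 = 1.161; τ_3 = 28.6/1.161 = 24.63 years.
Leg 4: 6.96 years is already measured aboard the spacecraft.
Total: 9.560 + 22.00 + 24.63 + 6.960 years.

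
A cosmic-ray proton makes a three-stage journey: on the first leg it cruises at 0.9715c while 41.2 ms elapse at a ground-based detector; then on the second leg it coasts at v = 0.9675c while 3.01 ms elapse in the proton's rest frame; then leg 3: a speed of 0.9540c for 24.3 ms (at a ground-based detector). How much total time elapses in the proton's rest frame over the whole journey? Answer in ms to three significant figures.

τ = 20.1 ms

Leg 1: γ = 1/√(1 − 0.9715²) = 1/√0.05619 = 4.219; τ_1 = 41.2/4.219 = 9.766 ms.
Leg 2: 3.01 ms is already measured in the proton's rest frame.
Leg 3: γ = 1/√(1 − 0.9540²) = 1/√0.08988 = 3.335; τ_3 = 24.3/3.335 = 7.285 ms.
Total: 9.766 + 3.010 + 7.285 ms.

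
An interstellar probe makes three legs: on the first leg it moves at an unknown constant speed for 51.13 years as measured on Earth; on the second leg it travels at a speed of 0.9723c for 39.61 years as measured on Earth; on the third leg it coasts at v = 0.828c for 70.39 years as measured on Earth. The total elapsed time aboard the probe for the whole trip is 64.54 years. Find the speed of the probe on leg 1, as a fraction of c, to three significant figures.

Leg 1: speed unknown; τ_1 = 51.13/γ_1.
Leg 2: γ = 1/√(1 − 0.9723²) = 1/√0.05463 = 4.278; τ_2 = 39.61/4.278 = 9.258 years.
Leg 3: γ = 1/√(1 − 0.828²) = 1/√0.3144 = 1.783; τ_3 = 70.39/1.783 = 39.47 years.
Total proper time: τ_1 + 9.258 + 39.47 = 64.54, so τ_1 = 64.54 − 48.73 = 15.81 years.
γ_1 = 51.13/15.81 = 3.234; β = √(1 − 1/γ²) = √0.9044.

β = 0.951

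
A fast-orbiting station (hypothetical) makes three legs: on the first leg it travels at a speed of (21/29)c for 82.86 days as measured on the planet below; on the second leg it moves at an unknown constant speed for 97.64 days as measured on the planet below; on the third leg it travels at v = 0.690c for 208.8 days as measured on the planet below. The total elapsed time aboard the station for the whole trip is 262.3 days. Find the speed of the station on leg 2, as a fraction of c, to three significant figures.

β = 0.833

Leg 1: γ = 1/√(1 − (21/29)²) = 29/20 = 1.450; τ_1 = 82.86/1.450 = 57.14 days.
Leg 2: speed unknown; τ_2 = 97.64/γ_2.
Leg 3: γ = 1/√(1 − 0.690²) = 1/√0.5239 = 1.382; τ_3 = 208.8/1.382 = 151.1 days.
Total proper time: 57.14 + τ_2 + 151.1 = 262.3, so τ_2 = 262.3 − 208.3 = 54.02 days.
γ_2 = 97.64/54.02 = 1.807; β = √(1 − 1/γ²) = √0.6939.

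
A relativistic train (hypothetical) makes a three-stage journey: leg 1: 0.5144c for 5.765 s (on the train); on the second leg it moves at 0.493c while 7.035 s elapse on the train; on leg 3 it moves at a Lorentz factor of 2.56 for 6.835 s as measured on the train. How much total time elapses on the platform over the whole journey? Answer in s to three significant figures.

Leg 1: γ = 1/√(1 − 0.5144²) = 1/√0.7354 = 1.166; Δt_1 = 1.166 × 5.765 = 6.723 s.
Leg 2: γ = 1/√(1 − 0.493²) = 1/√0.7570 = 1.149; Δt_2 = 1.149 × 7.035 = 8.086 s.
Leg 3: γ = 2.56; Δt_3 = 2.560 × 6.835 = 17.50 s.
Total: 6.723 + 8.086 + 17.50 s.

Δt = 32.3 s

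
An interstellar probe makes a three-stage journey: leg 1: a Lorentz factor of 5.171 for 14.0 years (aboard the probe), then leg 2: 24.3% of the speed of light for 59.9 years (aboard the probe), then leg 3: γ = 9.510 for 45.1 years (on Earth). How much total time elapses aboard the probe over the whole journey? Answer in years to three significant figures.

τ = 78.6 years

Leg 1: 14.0 years is already measured aboard the probe.
Leg 2: 59.9 years is already measured aboard the probe.
Leg 3: γ = 9.510; τ_3 = 45.1/9.510 = 4.742 years.
Total: 14.00 + 59.90 + 4.742 years.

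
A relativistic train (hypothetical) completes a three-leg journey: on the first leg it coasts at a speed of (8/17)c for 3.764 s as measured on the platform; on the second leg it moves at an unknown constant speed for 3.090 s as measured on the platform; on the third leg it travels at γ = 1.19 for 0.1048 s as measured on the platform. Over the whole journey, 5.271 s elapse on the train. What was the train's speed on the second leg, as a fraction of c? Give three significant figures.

β = 0.798

Leg 1: γ = 1/√(1 − (8/17)²) = 17/15 ≈ 1.133; τ_1 = 3.764/1.133 = 3.321 s.
Leg 2: speed unknown; τ_2 = 3.090/γ_2.
Leg 3: γ = 1.19; τ_3 = 0.1048/1.190 = 0.08807 s.
Total proper time: 3.321 + τ_2 + 0.08807 = 5.271, so τ_2 = 5.271 − 3.409 = 1.862 s.
γ_2 = 3.090/1.862 = 1.660; β = √(1 − 1/γ²) = √0.6370.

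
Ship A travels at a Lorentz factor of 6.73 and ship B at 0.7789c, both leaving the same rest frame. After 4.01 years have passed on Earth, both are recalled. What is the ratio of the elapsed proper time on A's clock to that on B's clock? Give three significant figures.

τ_A/τ_B = 0.237

A: γ = 6.73. B: γ = 1/√(1 − 0.7789²) = 1/√0.3933 = 1.595.
τ_A/τ_B = γ_B/γ_A = 1.595/6.730 = 0.2369, so τ_A/τ_B = 0.2369.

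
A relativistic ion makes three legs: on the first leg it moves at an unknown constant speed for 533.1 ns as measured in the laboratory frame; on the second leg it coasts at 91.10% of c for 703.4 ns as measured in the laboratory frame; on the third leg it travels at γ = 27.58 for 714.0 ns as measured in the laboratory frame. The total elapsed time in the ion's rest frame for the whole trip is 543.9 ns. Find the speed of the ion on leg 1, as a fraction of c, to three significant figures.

β = 0.904

Leg 1: speed unknown; τ_1 = 533.1/γ_1.
Leg 2: β = 0.9110; γ = 1/√(1 − 0.9110²) = 1/√0.1701 = 2.425; τ_2 = 703.4/2.425 = 290.1 ns.
Leg 3: γ = 27.58; τ_3 = 714.0/27.58 = 25.89 ns.
Total proper time: τ_1 + 290.1 + 25.89 = 543.9, so τ_1 = 543.9 − 316.0 = 227.9 ns.
γ_1 = 533.1/227.9 = 2.339; β = √(1 − 1/γ²) = √0.8172.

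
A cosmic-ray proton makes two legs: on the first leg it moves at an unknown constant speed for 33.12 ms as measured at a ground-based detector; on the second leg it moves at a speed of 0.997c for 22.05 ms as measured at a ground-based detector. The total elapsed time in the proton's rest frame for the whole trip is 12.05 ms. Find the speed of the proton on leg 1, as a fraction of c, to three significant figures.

Leg 1: speed unknown; τ_1 = 33.12/γ_1.
Leg 2: γ = 1/√(1 − 0.997²) = 1/√0.005991 = 12.92; τ_2 = 22.05/12.92 = 1.707 ms.
Total proper time: τ_1 + 1.707 = 12.05, so τ_1 = 12.05 − 1.707 = 10.34 ms.
γ_1 = 33.12/10.34 = 3.202; β = √(1 − 1/γ²) = √0.9025.

β = 0.950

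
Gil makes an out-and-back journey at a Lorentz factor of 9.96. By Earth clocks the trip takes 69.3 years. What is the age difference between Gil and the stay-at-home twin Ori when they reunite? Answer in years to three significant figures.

γ = 9.96
Gil's elapsed proper time: τ = 69.3/9.960 = 6.958 years.
Age gap = Δt − τ = 69.3 − 6.958 years.

Δt − τ = 62.3 years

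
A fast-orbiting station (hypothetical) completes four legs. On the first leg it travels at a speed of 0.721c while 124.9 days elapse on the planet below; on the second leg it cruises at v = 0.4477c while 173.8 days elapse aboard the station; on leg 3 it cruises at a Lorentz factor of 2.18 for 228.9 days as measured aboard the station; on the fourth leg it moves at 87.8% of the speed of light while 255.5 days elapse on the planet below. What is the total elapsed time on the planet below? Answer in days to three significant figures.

Δt = 1070 days

Leg 1: 124.9 days is already measured on the planet below.
Leg 2: γ = 1/√(1 − 0.4477²) = 1/√0.7996 = 1.118; Δt_2 = 1.118 × 173.8 = 194.4 days.
Leg 3: γ = 2.18; Δt_3 = 2.180 × 228.9 = 499.0 days.
Leg 4: 255.5 days is already measured on the planet below.
Total: 124.9 + 194.4 + 499.0 + 255.5 days.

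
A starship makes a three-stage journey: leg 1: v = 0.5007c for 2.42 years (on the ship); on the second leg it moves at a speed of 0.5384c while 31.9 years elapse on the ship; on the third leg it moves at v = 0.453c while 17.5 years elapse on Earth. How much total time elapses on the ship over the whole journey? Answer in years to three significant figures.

τ = 49.9 years

Leg 1: 2.42 years is already measured on the ship.
Leg 2: 31.9 years is already measured on the ship.
Leg 3: γ = 1/√(1 − 0.453²) = 1/√0.7948 = 1.122; τ_3 = 17.5/1.122 = 15.60 years.
Total: 2.420 + 31.90 + 15.60 years.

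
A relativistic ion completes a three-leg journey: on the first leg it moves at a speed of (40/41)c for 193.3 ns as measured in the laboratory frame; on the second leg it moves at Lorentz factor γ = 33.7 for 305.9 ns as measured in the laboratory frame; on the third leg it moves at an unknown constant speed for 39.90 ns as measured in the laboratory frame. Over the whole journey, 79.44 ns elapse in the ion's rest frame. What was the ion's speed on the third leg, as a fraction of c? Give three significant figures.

β = 0.714

Leg 1: γ = 1/√(1 − (40/41)²) = 41/9 ≈ 4.556; τ_1 = 193.3/4.556 = 42.43 ns.
Leg 2: γ = 33.7; τ_2 = 305.9/33.70 = 9.077 ns.
Leg 3: speed unknown; τ_3 = 39.90/γ_3.
Total proper time: 42.43 + 9.077 + τ_3 = 79.44, so τ_3 = 79.44 − 51.51 = 27.93 ns.
γ_3 = 39.90/27.93 = 1.429; β = √(1 − 1/γ²) = √0.5100.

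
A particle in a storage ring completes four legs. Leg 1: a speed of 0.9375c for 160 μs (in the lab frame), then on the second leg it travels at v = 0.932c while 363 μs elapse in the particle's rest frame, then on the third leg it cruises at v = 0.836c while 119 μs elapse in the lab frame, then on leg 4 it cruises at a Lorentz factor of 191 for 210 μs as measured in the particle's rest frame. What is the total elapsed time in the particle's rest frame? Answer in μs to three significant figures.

τ = 694 μs

Leg 1: γ = 1/√(1 − 0.9375²) = 1/√0.1211 = 2.874; τ_1 = 160/2.874 = 55.68 μs.
Leg 2: 363 μs is already measured in the particle's rest frame.
Leg 3: γ = 1/√(1 − 0.836²) = 1/√0.3011 = 1.822; τ_3 = 119/1.822 = 65.30 μs.
Leg 4: 210 μs is already measured in the particle's rest frame.
Total: 55.68 + 363.0 + 65.30 + 210.0 μs.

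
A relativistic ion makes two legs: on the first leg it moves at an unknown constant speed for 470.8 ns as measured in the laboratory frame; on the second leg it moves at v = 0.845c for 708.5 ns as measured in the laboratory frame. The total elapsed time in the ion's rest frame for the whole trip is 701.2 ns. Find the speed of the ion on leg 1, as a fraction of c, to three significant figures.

β = 0.729

Leg 1: speed unknown; τ_1 = 470.8/γ_1.
Leg 2: γ = 1/√(1 − 0.845²) = 1/√0.2860 = 1.870; τ_2 = 708.5/1.870 = 378.9 ns.
Total proper time: τ_1 + 378.9 = 701.2, so τ_1 = 701.2 − 378.9 = 322.3 ns.
γ_1 = 470.8/322.3 = 1.461; β = √(1 − 1/γ²) = √0.5313.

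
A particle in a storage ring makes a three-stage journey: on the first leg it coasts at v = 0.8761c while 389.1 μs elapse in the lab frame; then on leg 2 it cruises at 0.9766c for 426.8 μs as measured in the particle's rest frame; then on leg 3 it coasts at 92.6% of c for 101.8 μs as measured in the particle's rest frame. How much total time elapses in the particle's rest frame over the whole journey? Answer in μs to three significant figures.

Leg 1: γ = 1/√(1 − 0.8761²) = 1/√0.2324 = 2.074; τ_1 = 389.1/2.074 = 187.6 μs.
Leg 2: 426.8 μs is already measured in the particle's rest frame.
Leg 3: 101.8 μs is already measured in the particle's rest frame.
Total: 187.6 + 426.8 + 101.8 μs.

τ = 716 μs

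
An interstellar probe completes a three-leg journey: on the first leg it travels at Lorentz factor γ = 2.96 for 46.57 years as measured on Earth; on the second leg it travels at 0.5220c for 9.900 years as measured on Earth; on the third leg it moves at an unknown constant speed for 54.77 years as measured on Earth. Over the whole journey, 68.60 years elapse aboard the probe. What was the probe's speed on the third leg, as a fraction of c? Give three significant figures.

β = 0.585

Leg 1: γ = 2.96; τ_1 = 46.57/2.960 = 15.73 years.
Leg 2: γ = 1/√(1 − 0.5220²) = 1/√0.7275 = 1.172; τ_2 = 9.900/1.172 = 8.444 years.
Leg 3: speed unknown; τ_3 = 54.77/γ_3.
Total proper time: 15.73 + 8.444 + τ_3 = 68.60, so τ_3 = 68.60 − 24.18 = 44.42 years.
γ_3 = 54.77/44.42 = 1.233; β = √(1 − 1/γ²) = √0.3422.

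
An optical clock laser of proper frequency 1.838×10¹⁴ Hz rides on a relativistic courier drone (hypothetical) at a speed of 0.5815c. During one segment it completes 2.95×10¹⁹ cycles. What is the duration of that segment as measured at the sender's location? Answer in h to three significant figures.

Δt = 54.8 h

γ = 1/√(1 − 0.5815²) = 1/√0.6619 = 1.229
Proper time for N cycles: τ = N/f = 2.95×10¹⁹/(1.838×10¹⁴) = 1.605×10⁵ s = 44.58 h.
Lab-frame duration Δt = γτ = 1.229 × 44.58 = 54.80 h.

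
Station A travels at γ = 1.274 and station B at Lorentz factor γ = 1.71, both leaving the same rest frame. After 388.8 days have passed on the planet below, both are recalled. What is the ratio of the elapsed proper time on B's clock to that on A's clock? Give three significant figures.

τ_B/τ_A = 0.745

A: γ = 1.274. B: γ = 1.71.
τ_A/τ_B = γ_B/γ_A = 1.710/1.274 = 1.342, so τ_B/τ_A = 0.7450.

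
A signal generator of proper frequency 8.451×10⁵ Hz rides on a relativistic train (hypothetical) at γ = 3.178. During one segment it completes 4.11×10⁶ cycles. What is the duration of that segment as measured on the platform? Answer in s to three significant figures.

Δt = 15.5 s

γ = 3.178
Proper time for N cycles: τ = N/f = 4.11×10⁶/(8.451×10⁵) = 4.863×10⁰ s = 4.863 s.
Lab-frame duration Δt = γτ = 3.178 × 4.863 = 15.46 s.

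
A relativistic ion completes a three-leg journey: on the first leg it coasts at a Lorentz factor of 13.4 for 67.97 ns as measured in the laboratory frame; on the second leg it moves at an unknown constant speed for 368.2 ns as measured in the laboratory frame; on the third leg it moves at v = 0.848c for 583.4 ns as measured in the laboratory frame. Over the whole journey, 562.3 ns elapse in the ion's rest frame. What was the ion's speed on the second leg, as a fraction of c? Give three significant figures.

β = 0.739

Leg 1: γ = 13.4; τ_1 = 67.97/13.40 = 5.072 ns.
Leg 2: speed unknown; τ_2 = 368.2/γ_2.
Leg 3: γ = 1/√(1 − 0.848²) = 1/√0.2809 = 1.887; τ_3 = 583.4/1.887 = 309.2 ns.
Total proper time: 5.072 + τ_2 + 309.2 = 562.3, so τ_2 = 562.3 − 314.3 = 248.0 ns.
γ_2 = 368.2/248.0 = 1.485; β = √(1 − 1/γ²) = √0.5462.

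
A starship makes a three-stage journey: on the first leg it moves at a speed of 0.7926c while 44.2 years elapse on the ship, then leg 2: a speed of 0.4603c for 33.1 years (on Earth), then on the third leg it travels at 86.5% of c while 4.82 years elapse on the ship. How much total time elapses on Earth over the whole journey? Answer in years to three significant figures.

Δt = 115 years

Leg 1: γ = 1/√(1 − 0.7926²) = 1/√0.3718 = 1.640; Δt_1 = 1.640 × 44.2 = 72.49 years.
Leg 2: 33.1 years is already measured on Earth.
Leg 3: β = 0.865; γ = 1/√(1 − 0.865²) = 1/√0.2518 = 1.993; Δt_3 = 1.993 × 4.82 = 9.606 years.
Total: 72.49 + 33.10 + 9.606 years.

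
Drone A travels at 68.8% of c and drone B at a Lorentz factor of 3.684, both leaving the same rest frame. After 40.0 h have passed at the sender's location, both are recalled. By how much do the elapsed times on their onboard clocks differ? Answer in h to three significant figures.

|τ_A − τ_B| = 18.2 h

A: β = 0.688; γ = 1/√(1 − 0.688²) = 1/√0.5267 = 1.378; τ_A = 40.0/1.378 = 29.03 h.
B: γ = 3.684; τ_B = 40.0/3.684 = 10.86 h.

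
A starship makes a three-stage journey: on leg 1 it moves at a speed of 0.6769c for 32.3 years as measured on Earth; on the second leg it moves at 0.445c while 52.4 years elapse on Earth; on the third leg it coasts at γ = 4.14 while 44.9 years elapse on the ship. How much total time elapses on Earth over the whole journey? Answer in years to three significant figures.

Leg 1: 32.3 years is already measured on Earth.
Leg 2: 52.4 years is already measured on Earth.
Leg 3: γ = 4.14; Δt_3 = 4.140 × 44.9 = 185.9 years.
Total: 32.30 + 52.40 + 185.9 years.

Δt = 271 years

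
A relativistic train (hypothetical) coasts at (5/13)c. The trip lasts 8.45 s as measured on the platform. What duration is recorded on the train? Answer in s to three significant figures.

τ = 7.80 s

γ = 1/√(1 − (5/13)²) = 13/12 ≈ 1.083
The interval measured on the platform is the dilated one; the clock on the train measures the proper time τ = Δt/γ = 8.45/1.083 s.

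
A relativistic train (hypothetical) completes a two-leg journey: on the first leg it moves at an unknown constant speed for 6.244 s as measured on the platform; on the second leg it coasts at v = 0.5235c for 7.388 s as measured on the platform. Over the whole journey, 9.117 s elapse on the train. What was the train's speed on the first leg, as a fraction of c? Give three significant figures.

Leg 1: speed unknown; τ_1 = 6.244/γ_1.
Leg 2: γ = 1/√(1 − 0.5235²) = 1/√0.7259 = 1.174; τ_2 = 7.388/1.174 = 6.295 s.
Total proper time: τ_1 + 6.295 = 9.117, so τ_1 = 9.117 − 6.295 = 2.822 s.
γ_1 = 6.244/2.822 = 2.212; β = √(1 − 1/γ²) = √0.7957.

β = 0.892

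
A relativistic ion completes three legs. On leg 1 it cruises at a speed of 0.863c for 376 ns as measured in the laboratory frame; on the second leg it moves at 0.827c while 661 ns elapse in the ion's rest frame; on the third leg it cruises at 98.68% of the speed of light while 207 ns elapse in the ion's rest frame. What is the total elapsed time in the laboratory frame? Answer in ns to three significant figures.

Δt = 2830 ns

Leg 1: 376 ns is already measured in the laboratory frame.
Leg 2: γ = 1/√(1 − 0.827²) = 1/√0.3161 = 1.779; Δt_2 = 1.779 × 661 = 1176 ns.
Leg 3: β = 0.9868; γ = 1/√(1 − 0.9868²) = 1/√0.02623 = 6.175; Δt_3 = 6.175 × 207 = 1278 ns.
Total: 376.0 + 1176 + 1278 ns.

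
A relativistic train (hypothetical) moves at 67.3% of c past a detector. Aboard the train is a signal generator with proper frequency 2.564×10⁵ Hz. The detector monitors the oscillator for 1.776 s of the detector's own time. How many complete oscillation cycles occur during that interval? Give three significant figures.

N = 3.37×10⁵

β = 0.673; γ = 1/√(1 − 0.673²) = 1/√0.5471 = 1.352
During 1.776 s of lab time, the oscillator's proper time advances by τ = Δt/γ = 1.776/1.352 = 1.314 s = 1.314×10⁰ s.
N = f × τ = 2.564×10⁵ × 1.314×10⁰ = 3.368×10⁵.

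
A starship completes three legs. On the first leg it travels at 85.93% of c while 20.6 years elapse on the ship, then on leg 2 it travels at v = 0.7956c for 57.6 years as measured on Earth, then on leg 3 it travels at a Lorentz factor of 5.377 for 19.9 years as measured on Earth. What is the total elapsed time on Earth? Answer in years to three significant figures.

Leg 1: β = 0.8593; γ = 1/√(1 − 0.8593²) = 1/√0.2616 = 1.955; Δt_1 = 1.955 × 20.6 = 40.28 years.
Leg 2: 57.6 years is already measured on Earth.
Leg 3: 19.9 years is already measured on Earth.
Total: 40.28 + 57.60 + 19.90 years.

Δt = 118 years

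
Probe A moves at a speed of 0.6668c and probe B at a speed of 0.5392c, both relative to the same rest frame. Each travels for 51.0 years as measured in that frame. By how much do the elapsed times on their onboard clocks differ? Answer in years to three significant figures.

A: γ = 1/√(1 − 0.6668²) = 1/√0.5554 = 1.342; τ_A = 51.0/1.342 = 38.01 years.
B: γ = 1/√(1 − 0.5392²) = 1/√0.7093 = 1.187; τ_B = 51.0/1.187 = 42.95 years.

|τ_A − τ_B| = 4.94 years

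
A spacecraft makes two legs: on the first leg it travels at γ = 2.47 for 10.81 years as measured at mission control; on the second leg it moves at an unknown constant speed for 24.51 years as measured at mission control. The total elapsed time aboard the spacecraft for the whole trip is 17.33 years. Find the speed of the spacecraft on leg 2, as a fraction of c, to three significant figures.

β = 0.849

Leg 1: γ = 2.47; τ_1 = 10.81/2.470 = 4.377 years.
Leg 2: speed unknown; τ_2 = 24.51/γ_2.
Total proper time: 4.377 + τ_2 = 17.33, so τ_2 = 17.33 − 4.377 = 12.95 years.
γ_2 = 24.51/12.95 = 1.892; β = √(1 − 1/γ²) = √0.7207.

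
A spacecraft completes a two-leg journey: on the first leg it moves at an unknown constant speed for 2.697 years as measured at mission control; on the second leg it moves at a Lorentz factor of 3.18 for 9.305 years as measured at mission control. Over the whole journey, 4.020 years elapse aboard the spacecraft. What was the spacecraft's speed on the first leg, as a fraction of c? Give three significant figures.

Leg 1: speed unknown; τ_1 = 2.697/γ_1.
Leg 2: γ = 3.18; τ_2 = 9.305/3.180 = 2.926 years.
Total proper time: τ_1 + 2.926 = 4.020, so τ_1 = 4.020 − 2.926 = 1.094 years.
γ_1 = 2.697/1.094 = 2.465; β = √(1 − 1/γ²) = √0.8355.

β = 0.914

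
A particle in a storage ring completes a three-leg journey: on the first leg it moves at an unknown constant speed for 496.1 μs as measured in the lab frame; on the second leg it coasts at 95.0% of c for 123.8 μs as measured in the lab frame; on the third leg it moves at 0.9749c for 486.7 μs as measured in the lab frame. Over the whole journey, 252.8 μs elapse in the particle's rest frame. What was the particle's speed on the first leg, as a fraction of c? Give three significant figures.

Leg 1: speed unknown; τ_1 = 496.1/γ_1.
Leg 2: β = 0.950; γ = 1/√(1 − 0.950²) = 1/√0.09750 = 3.203; τ_2 = 123.8/3.203 = 38.66 μs.
Leg 3: γ = 1/√(1 − 0.9749²) = 1/√0.04957 = 4.491; τ_3 = 486.7/4.491 = 108.4 μs.
Total proper time: τ_1 + 38.66 + 108.4 = 252.8, so τ_1 = 252.8 − 147.0 = 105.8 μs.
γ_1 = 496.1/105.8 = 4.690; β = √(1 − 1/γ²) = √0.9545.

β = 0.977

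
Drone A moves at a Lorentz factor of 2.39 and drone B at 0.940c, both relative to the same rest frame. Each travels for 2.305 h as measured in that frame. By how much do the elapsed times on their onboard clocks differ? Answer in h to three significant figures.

|τ_A − τ_B| = 0.178 h

A: γ = 2.39; τ_A = 2.305/2.390 = 0.9644 h.
B: γ = 1/√(1 − 0.940²) = 1/√0.1164 = 2.931; τ_B = 2.305/2.931 = 0.7864 h.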